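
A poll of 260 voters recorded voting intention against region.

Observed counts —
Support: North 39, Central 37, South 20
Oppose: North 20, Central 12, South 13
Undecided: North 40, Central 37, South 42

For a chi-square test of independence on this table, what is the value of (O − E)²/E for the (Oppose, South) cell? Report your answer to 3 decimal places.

0.000

Row total (Oppose) = 45; column total (South) = 75; N = 260.
Expected count E = 45 × 75 / 260 = 12.9808.
Contribution = (O − E)²/E = (13 − 12.9808)² / 12.9808 = 0.000.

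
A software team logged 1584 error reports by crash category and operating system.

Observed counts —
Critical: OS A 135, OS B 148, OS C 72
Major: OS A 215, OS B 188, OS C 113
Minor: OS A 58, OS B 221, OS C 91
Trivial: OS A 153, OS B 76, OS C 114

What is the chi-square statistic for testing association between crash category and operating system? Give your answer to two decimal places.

Row totals: 355, 516, 370, 343. Column totals: 561, 633, 390. Grand total N = 1584.
Expected counts (row total × column total / N):
  Critical, OS A: 355×561/1584 = 125.729
  Critical, OS B: 355×633/1584 = 141.866
  Critical, OS C: 355×390/1584 = 87.405
  Major, OS A: 516×561/1584 = 182.750
  Major, OS B: 516×633/1584 = 206.205
  Major, OS C: 516×390/1584 = 127.045
  Minor, OS A: 370×561/1584 = 131.042
  Minor, OS B: 370×633/1584 = 147.860
  Minor, OS C: 370×390/1584 = 91.098
  Trivial, OS A: 343×561/1584 = 121.479
  Trivial, OS B: 343×633/1584 = 137.070
  Trivial, OS C: 343×390/1584 = 84.451
Contributions (O − E)²/E:
  (135 − 125.729)²/125.729 = 0.6836
  (148 − 141.866)²/141.866 = 0.2652
  (72 − 87.405)²/87.405 = 2.7151
  (215 − 182.750)²/182.750 = 5.6912
  (188 − 206.205)²/206.205 = 1.6072
  (113 − 127.045)²/127.045 = 1.5527
  (58 − 131.042)²/131.042 = 40.7132
  (221 − 147.860)²/147.860 = 36.1792
  (91 − 91.098)²/91.098 = 0.0001
  (153 − 121.479)²/121.479 = 8.1790
  (76 − 137.070)²/137.070 = 27.2091
  (114 − 84.451)²/84.451 = 10.3391
χ² = 0.6836 + 0.2652 + 2.7151 + 5.6912 + 1.6072 + 1.5527 + 40.7132 + 36.1792 + 0.0001 + 8.1790 + 27.2091 + 10.3391 = 135.13

135.13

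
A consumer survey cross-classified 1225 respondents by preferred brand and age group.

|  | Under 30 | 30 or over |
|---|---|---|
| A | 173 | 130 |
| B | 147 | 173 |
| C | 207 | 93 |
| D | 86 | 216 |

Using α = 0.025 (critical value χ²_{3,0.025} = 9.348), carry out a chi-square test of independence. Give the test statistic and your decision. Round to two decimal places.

Row totals: 303, 320, 300, 302. Column totals: 613, 612. Grand total N = 1225.
Expected counts (row total × column total / N):
  A, Under 30: 303×613/1225 = 151.624
  A, 30 or over: 303×612/1225 = 151.376
  B, Under 30: 320×613/1225 = 160.131
  B, 30 or over: 320×612/1225 = 159.869
  C, Under 30: 300×613/1225 = 150.122
  C, 30 or over: 300×612/1225 = 149.878
  D, Under 30: 302×613/1225 = 151.123
  D, 30 or over: 302×612/1225 = 150.877
Contributions (O − E)²/E:
  (173 − 151.624)²/151.624 = 3.0136
  (130 − 151.376)²/151.376 = 3.0185
  (147 − 160.131)²/160.131 = 1.0768
  (173 − 159.869)²/159.869 = 1.0785
  (207 − 150.122)²/150.122 = 21.5499
  (93 − 149.878)²/149.878 = 21.5849
  (86 − 151.123)²/151.123 = 28.0633
  (216 − 150.877)²/150.877 = 28.1090
χ² = 3.0136 + 3.0185 + 1.0768 + 1.0785 + 21.5499 + 21.5849 + 28.0633 + 28.1090 = 107.49
df = (4−1)(2−1) = 3. Since 107.49 > 9.348, reject the null hypothesis of independence at α = 0.025.

107.49; reject H₀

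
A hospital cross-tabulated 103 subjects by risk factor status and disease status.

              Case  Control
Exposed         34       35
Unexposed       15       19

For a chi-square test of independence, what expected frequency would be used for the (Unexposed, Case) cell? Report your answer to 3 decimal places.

Row total (Unexposed) = 34; column total (Case) = 49; grand total N = 103.
Expected count = (row total × column total) / N = 34 × 49 / 103 = 16.175.

16.175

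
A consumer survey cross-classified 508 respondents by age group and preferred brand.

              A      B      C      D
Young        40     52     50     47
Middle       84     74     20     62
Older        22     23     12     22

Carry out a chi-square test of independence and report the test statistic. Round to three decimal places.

29.224

Row totals: 189, 240, 79. Column totals: 146, 149, 82, 131. Grand total N = 508.
Expected counts (row total × column total / N):
  Young, A: 189×146/508 = 54.3189
  Young, B: 189×149/508 = 55.4350
  Young, C: 189×82/508 = 30.5079
  Young, D: 189×131/508 = 48.7382
  Middle, A: 240×146/508 = 68.9764
  Middle, B: 240×149/508 = 70.3937
  Middle, C: 240×82/508 = 38.7402
  Middle, D: 240×131/508 = 61.8898
  Older, A: 79×146/508 = 22.7047
  Older, B: 79×149/508 = 23.1713
  Older, C: 79×82/508 = 12.7520
  Older, D: 79×131/508 = 20.3720
Contributions (O − E)²/E:
  (40 − 54.3189)²/54.3189 = 3.7746
  (52 − 55.4350)²/55.4350 = 0.2128
  (50 − 30.5079)²/30.5079 = 12.4539
  (47 − 48.7382)²/48.7382 = 0.0620
  (84 − 68.9764)²/68.9764 = 3.2723
  (74 − 70.3937)²/70.3937 = 0.1848
  (20 − 38.7402)²/38.7402 = 9.0654
  (62 − 61.8898)²/61.8898 = 0.0002
  (22 − 22.7047)²/22.7047 = 0.0219
  (23 − 23.1713)²/23.1713 = 0.0013
  (12 − 12.7520)²/12.7520 = 0.0443
  (22 − 20.3720)²/20.3720 = 0.1301
χ² = 3.7746 + 0.2128 + 12.4539 + 0.0620 + 3.2723 + 0.1848 + 9.0654 + 0.0002 + 0.0219 + 0.0013 + 0.0443 + 0.1301 = 29.224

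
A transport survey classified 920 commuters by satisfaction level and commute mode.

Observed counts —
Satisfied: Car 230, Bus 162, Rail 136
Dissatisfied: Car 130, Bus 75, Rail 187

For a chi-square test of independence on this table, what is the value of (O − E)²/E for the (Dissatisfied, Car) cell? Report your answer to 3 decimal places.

Row total (Dissatisfied) = 392; column total (Car) = 360; N = 920.
Expected count E = 392 × 360 / 920 = 153.3913.
Contribution = (O − E)²/E = (130 − 153.3913)² / 153.3913 = 3.567.

3.567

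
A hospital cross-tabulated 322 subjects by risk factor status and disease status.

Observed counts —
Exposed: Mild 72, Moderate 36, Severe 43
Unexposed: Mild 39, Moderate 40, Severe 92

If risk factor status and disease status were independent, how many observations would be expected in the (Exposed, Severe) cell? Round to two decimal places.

63.31

Row total (Exposed) = 151; column total (Severe) = 135; grand total N = 322.
Expected count = (row total × column total) / N = 151 × 135 / 322 = 63.31.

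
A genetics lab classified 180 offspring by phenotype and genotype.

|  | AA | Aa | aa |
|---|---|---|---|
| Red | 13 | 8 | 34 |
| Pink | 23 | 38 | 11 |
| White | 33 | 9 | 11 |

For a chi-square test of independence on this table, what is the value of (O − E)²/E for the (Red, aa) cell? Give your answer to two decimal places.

16.67

Row total (Red) = 55; column total (aa) = 56; N = 180.
Expected count E = 55 × 56 / 180 = 17.111.
Contribution = (O − E)²/E = (34 − 17.111)² / 17.111 = 16.67.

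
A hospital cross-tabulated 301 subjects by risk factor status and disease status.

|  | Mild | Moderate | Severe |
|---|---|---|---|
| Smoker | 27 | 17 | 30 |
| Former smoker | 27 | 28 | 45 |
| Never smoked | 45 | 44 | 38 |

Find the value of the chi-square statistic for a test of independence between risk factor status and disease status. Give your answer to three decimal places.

7.498

Row totals: 74, 100, 127. Column totals: 99, 89, 113. Grand total N = 301.
Expected counts (row total × column total / N):
  Smoker, Mild: 74×99/301 = 24.3389
  Smoker, Moderate: 74×89/301 = 21.8804
  Smoker, Severe: 74×113/301 = 27.7807
  Former smoker, Mild: 100×99/301 = 32.8904
  Former smoker, Moderate: 100×89/301 = 29.5681
  Former smoker, Severe: 100×113/301 = 37.5415
  Never smoked, Mild: 127×99/301 = 41.7708
  Never smoked, Moderate: 127×89/301 = 37.5515
  Never smoked, Severe: 127×113/301 = 47.6777
Contributions (O − E)²/E:
  (27 − 24.3389)²/24.3389 = 0.2910
  (17 − 21.8804)²/21.8804 = 1.0886
  (30 − 27.7807)²/27.7807 = 0.1773
  (27 − 32.8904)²/32.8904 = 1.0549
  (28 − 29.5681)²/29.5681 = 0.0832
  (45 − 37.5415)²/37.5415 = 1.4818
  (45 − 41.7708)²/41.7708 = 0.2496
  (44 − 37.5515)²/37.5515 = 1.1074
  (38 − 47.6777)²/47.6777 = 1.9644
χ² = 0.2910 + 1.0886 + 0.1773 + 1.0549 + 0.0832 + 1.4818 + 0.2496 + 1.1074 + 1.9644 = 7.498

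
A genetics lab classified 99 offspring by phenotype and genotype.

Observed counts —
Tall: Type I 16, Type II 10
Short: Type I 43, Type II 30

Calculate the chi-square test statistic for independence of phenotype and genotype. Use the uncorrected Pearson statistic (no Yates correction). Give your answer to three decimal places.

0.055

Row totals: 26, 73. Column totals: 59, 40. Grand total N = 99.
Expected counts (row total × column total / N):
  Tall, Type I: 26×59/99 = 15.4949
  Tall, Type II: 26×40/99 = 10.5051
  Short, Type I: 73×59/99 = 43.5051
  Short, Type II: 73×40/99 = 29.4949
Contributions (O − E)²/E:
  (16 − 15.4949)²/15.4949 = 0.0165
  (10 − 10.5051)²/10.5051 = 0.0243
  (43 − 43.5051)²/43.5051 = 0.0059
  (30 − 29.4949)²/29.4949 = 0.0086
χ² = 0.0165 + 0.0243 + 0.0059 + 0.0086 = 0.055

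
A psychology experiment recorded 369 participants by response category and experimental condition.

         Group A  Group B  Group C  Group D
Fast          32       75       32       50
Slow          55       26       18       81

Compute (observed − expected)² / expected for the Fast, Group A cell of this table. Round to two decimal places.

3.54

Row total (Fast) = 189; column total (Group A) = 87; N = 369.
Expected count E = 189 × 87 / 369 = 44.561.
Contribution = (O − E)²/E = (32 − 44.561)² / 44.561 = 3.54.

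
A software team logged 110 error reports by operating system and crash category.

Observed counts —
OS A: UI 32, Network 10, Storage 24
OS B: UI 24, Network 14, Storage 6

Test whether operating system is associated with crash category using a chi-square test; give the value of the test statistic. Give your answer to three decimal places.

8.552

Row totals: 66, 44. Column totals: 56, 24, 30. Grand total N = 110.
Expected counts (row total × column total / N):
  OS A, UI: 66×56/110 = 33.6000
  OS A, Network: 66×24/110 = 14.4000
  OS A, Storage: 66×30/110 = 18.0000
  OS B, UI: 44×56/110 = 22.4000
  OS B, Network: 44×24/110 = 9.6000
  OS B, Storage: 44×30/110 = 12.0000
Contributions (O − E)²/E:
  (32 − 33.6000)²/33.6000 = 0.0762
  (10 − 14.4000)²/14.4000 = 1.3444
  (24 − 18.0000)²/18.0000 = 2.0000
  (24 − 22.4000)²/22.4000 = 0.1143
  (14 − 9.6000)²/9.6000 = 2.0167
  (6 − 12.0000)²/12.0000 = 3.0000
χ² = 0.0762 + 1.3444 + 2.0000 + 0.1143 + 2.0167 + 3.0000 = 8.552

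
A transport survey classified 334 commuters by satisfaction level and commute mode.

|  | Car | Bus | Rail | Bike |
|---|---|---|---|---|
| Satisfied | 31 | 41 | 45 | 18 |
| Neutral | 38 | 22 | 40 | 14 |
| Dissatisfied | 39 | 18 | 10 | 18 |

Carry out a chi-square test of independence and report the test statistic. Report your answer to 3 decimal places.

Row totals: 135, 114, 85. Column totals: 108, 81, 95, 50. Grand total N = 334.
Expected counts (row total × column total / N):
  Satisfied, Car: 135×108/334 = 43.6527
  Satisfied, Bus: 135×81/334 = 32.7395
  Satisfied, Rail: 135×95/334 = 38.3982
  Satisfied, Bike: 135×50/334 = 20.2096
  Neutral, Car: 114×108/334 = 36.8623
  Neutral, Bus: 114×81/334 = 27.6467
  Neutral, Rail: 114×95/334 = 32.4251
  Neutral, Bike: 114×50/334 = 17.0659
  Dissatisfied, Car: 85×108/334 = 27.4850
  Dissatisfied, Bus: 85×81/334 = 20.6138
  Dissatisfied, Rail: 85×95/334 = 24.1766
  Dissatisfied, Bike: 85×50/334 = 12.7246
Contributions (O − E)²/E:
  (31 − 43.6527)²/43.6527 = 3.6674
  (41 − 32.7395)²/32.7395 = 2.0842
  (45 − 38.3982)²/38.3982 = 1.1350
  (18 − 20.2096)²/20.2096 = 0.2416
  (38 − 36.8623)²/36.8623 = 0.0351
  (22 − 27.6467)²/27.6467 = 1.1533
  (40 − 32.4251)²/32.4251 = 1.7696
  (14 − 17.0659)²/17.0659 = 0.5508
  (39 − 27.4850)²/27.4850 = 4.8243
  (18 − 20.6138)²/20.6138 = 0.3314
  (10 − 24.1766)²/24.1766 = 8.3128
  (18 − 12.7246)²/12.7246 = 2.1871
χ² = 3.6674 + 2.0842 + 1.1350 + 0.2416 + 0.0351 + 1.1533 + 1.7696 + 0.5508 + 4.8243 + 0.3314 + 8.3128 + 2.1871 = 26.293

26.293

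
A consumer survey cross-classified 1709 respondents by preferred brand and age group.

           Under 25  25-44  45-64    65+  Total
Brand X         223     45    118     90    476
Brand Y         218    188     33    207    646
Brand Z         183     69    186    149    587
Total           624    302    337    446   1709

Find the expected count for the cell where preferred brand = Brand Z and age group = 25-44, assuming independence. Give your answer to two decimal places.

Row total (Brand Z) = 587; column total (25-44) = 302; grand total N = 1709.
Expected count = (row total × column total) / N = 587 × 302 / 1709 = 103.73.

103.73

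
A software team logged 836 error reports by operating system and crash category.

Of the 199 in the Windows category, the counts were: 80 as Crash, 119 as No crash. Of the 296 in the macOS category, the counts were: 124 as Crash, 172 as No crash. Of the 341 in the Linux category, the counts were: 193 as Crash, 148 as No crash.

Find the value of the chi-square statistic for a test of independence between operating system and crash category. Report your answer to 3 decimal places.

Row totals: 199, 296, 341. Column totals: 397, 439. Grand total N = 836.
Expected counts (row total × column total / N):
  Windows, Crash: 199×397/836 = 94.5012
  Windows, No crash: 199×439/836 = 104.4988
  macOS, Crash: 296×397/836 = 140.5646
  macOS, No crash: 296×439/836 = 155.4354
  Linux, Crash: 341×397/836 = 161.9342
  Linux, No crash: 341×439/836 = 179.0658
Contributions (O − E)²/E:
  (80 − 94.5012)²/94.5012 = 2.2252
  (119 − 104.4988)²/104.4988 = 2.0123
  (124 − 140.5646)²/140.5646 = 1.9520
  (172 − 155.4354)²/155.4354 = 1.7653
  (193 − 161.9342)²/161.9342 = 5.9597
  (148 − 179.0658)²/179.0658 = 5.3895
χ² = 2.2252 + 2.0123 + 1.9520 + 1.7653 + 5.9597 + 5.3895 = 19.304

19.304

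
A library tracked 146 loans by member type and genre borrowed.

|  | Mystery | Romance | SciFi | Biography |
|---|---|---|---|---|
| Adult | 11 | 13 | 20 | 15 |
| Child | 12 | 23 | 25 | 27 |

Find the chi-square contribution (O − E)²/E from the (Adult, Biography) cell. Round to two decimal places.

0.23

Row total (Adult) = 59; column total (Biography) = 42; N = 146.
Expected count E = 59 × 42 / 146 = 16.973.
Contribution = (O − E)²/E = (15 − 16.973)² / 16.973 = 0.23.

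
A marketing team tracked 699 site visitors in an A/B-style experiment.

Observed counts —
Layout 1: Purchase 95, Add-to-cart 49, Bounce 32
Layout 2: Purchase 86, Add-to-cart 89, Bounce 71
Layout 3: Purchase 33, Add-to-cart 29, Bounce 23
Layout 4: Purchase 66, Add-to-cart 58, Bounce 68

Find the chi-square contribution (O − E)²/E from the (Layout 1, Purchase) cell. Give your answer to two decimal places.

8.51

Row total (Layout 1) = 176; column total (Purchase) = 280; N = 699.
Expected count E = 176 × 280 / 699 = 70.501.
Contribution = (O − E)²/E = (95 − 70.501)² / 70.501 = 8.51.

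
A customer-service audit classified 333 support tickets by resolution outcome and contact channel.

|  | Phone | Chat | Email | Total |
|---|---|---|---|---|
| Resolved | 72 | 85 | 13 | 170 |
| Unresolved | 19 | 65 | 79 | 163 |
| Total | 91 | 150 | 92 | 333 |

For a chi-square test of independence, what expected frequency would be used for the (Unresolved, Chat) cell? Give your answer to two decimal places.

Row total (Unresolved) = 163; column total (Chat) = 150; grand total N = 333.
Expected count = (row total × column total) / N = 163 × 150 / 333 = 73.42.

73.42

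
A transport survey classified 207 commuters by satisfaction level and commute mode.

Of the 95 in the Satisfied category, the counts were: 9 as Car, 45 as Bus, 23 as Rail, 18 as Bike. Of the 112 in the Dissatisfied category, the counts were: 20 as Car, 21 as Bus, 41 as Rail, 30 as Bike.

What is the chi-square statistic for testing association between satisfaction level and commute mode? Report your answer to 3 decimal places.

19.699

Row totals: 95, 112. Column totals: 29, 66, 64, 48. Grand total N = 207.
Expected counts (row total × column total / N):
  Satisfied, Car: 95×29/207 = 13.3092
  Satisfied, Bus: 95×66/207 = 30.2899
  Satisfied, Rail: 95×64/207 = 29.3720
  Satisfied, Bike: 95×48/207 = 22.0290
  Dissatisfied, Car: 112×29/207 = 15.6908
  Dissatisfied, Bus: 112×66/207 = 35.7101
  Dissatisfied, Rail: 112×64/207 = 34.6280
  Dissatisfied, Bike: 112×48/207 = 25.9710
Contributions (O − E)²/E:
  (9 − 13.3092)²/13.3092 = 1.3952
  (45 − 30.2899)²/30.2899 = 7.1439
  (23 − 29.3720)²/29.3720 = 1.3823
  (18 − 22.0290)²/22.0290 = 0.7369
  (20 − 15.6908)²/15.6908 = 1.1834
  (21 − 35.7101)²/35.7101 = 6.0595
  (41 − 34.6280)²/34.6280 = 1.1725
  (30 − 25.9710)²/25.9710 = 0.6250
χ² = 1.3952 + 7.1439 + 1.3823 + 0.7369 + 1.1834 + 6.0595 + 1.1725 + 0.6250 = 19.699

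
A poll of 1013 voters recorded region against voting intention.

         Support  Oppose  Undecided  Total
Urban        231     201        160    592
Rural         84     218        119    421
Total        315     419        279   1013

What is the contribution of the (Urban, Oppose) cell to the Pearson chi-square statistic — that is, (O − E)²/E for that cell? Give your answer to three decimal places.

7.858

Row total (Urban) = 592; column total (Oppose) = 419; N = 1013.
Expected count E = 592 × 419 / 1013 = 244.8648.
Contribution = (O − E)²/E = (201 − 244.8648)² / 244.8648 = 7.858.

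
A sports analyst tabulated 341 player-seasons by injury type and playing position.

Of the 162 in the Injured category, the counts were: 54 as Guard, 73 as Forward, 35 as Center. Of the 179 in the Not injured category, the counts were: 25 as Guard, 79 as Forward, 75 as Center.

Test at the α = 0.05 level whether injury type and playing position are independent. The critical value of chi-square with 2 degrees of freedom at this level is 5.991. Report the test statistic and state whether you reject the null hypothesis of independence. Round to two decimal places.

Row totals: 162, 179. Column totals: 79, 152, 110. Grand total N = 341.
Expected counts (row total × column total / N):
  Injured, Guard: 162×79/341 = 37.531
  Injured, Forward: 162×152/341 = 72.211
  Injured, Center: 162×110/341 = 52.258
  Not injured, Guard: 179×79/341 = 41.469
  Not injured, Forward: 179×152/341 = 79.789
  Not injured, Center: 179×110/341 = 57.742
Contributions (O − E)²/E:
  (54 − 37.531)²/37.531 = 7.2268
  (73 − 72.211)²/72.211 = 0.0086
  (35 − 52.258)²/52.258 = 5.6994
  (25 − 41.469)²/41.469 = 6.5405
  (79 − 79.789)²/79.789 = 0.0078
  (75 − 57.742)²/57.742 = 5.1581
χ² = 7.2268 + 0.0086 + 5.6994 + 6.5405 + 0.0078 + 5.1581 = 24.64
df = (2−1)(3−1) = 2. Since 24.64 > 5.991, reject the null hypothesis of independence at α = 0.05.

24.64; reject H₀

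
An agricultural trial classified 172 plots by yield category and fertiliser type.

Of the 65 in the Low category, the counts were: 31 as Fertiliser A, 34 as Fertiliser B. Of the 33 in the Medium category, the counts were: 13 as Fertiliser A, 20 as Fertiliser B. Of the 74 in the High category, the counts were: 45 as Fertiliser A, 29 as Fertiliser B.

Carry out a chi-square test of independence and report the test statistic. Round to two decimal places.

4.88

Row totals: 65, 33, 74. Column totals: 89, 83. Grand total N = 172.
Expected counts (row total × column total / N):
  Low, Fertiliser A: 65×89/172 = 33.634
  Low, Fertiliser B: 65×83/172 = 31.366
  Medium, Fertiliser A: 33×89/172 = 17.076
  Medium, Fertiliser B: 33×83/172 = 15.924
  High, Fertiliser A: 74×89/172 = 38.291
  High, Fertiliser B: 74×83/172 = 35.709
Contributions (O − E)²/E:
  (31 − 33.634)²/33.634 = 0.2063
  (34 − 31.366)²/31.366 = 0.2212
  (13 − 17.076)²/17.076 = 0.9729
  (20 − 15.924)²/15.924 = 1.0433
  (45 − 38.291)²/38.291 = 1.1755
  (29 − 35.709)²/35.709 = 1.2605
χ² = 0.2063 + 0.2212 + 0.9729 + 1.0433 + 1.1755 + 1.2605 = 4.88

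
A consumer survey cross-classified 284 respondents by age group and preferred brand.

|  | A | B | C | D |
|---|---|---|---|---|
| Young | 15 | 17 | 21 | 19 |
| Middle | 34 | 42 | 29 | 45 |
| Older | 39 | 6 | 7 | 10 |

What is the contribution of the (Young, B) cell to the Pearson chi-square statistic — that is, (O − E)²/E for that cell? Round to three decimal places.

Row total (Young) = 72; column total (B) = 65; N = 284.
Expected count E = 72 × 65 / 284 = 16.47887.
Contribution = (O − E)²/E = (17 − 16.47887)² / 16.47887 = 0.016.

0.016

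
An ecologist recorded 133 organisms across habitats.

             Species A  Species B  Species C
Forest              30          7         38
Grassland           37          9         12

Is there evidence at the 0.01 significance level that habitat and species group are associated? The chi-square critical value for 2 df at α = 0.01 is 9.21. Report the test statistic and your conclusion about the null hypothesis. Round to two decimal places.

12.53; reject H₀

Row totals: 75, 58. Column totals: 67, 16, 50. Grand total N = 133.
Expected counts (row total × column total / N):
  Forest, Species A: 75×67/133 = 37.782
  Forest, Species B: 75×16/133 = 9.023
  Forest, Species C: 75×50/133 = 28.195
  Grassland, Species A: 58×67/133 = 29.218
  Grassland, Species B: 58×16/133 = 6.977
  Grassland, Species C: 58×50/133 = 21.805
Contributions (O − E)²/E:
  (30 − 37.782)²/37.782 = 1.6029
  (7 − 9.023)²/9.023 = 0.4536
  (38 − 28.195)²/28.195 = 3.4098
  (37 − 29.218)²/29.218 = 2.0727
  (9 − 6.977)²/6.977 = 0.5866
  (12 − 21.805)²/21.805 = 4.4090
χ² = 1.6029 + 0.4536 + 3.4098 + 2.0727 + 0.5866 + 4.4090 = 12.53
df = (2−1)(3−1) = 2. Since 12.53 > 9.21, reject the null hypothesis of independence at α = 0.01.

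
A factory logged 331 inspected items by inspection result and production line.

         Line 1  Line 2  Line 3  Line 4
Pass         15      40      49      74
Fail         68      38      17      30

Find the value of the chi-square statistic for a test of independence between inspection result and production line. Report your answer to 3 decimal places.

Row totals: 178, 153. Column totals: 83, 78, 66, 104. Grand total N = 331.
Expected counts (row total × column total / N):
  Pass, Line 1: 178×83/331 = 44.6344
  Pass, Line 2: 178×78/331 = 41.9456
  Pass, Line 3: 178×66/331 = 35.4924
  Pass, Line 4: 178×104/331 = 55.9275
  Fail, Line 1: 153×83/331 = 38.3656
  Fail, Line 2: 153×78/331 = 36.0544
  Fail, Line 3: 153×66/331 = 30.5076
  Fail, Line 4: 153×104/331 = 48.0725
Contributions (O − E)²/E:
  (15 − 44.6344)²/44.6344 = 19.6754
  (40 − 41.9456)²/41.9456 = 0.0902
  (49 − 35.4924)²/35.4924 = 5.1407
  (74 − 55.9275)²/55.9275 = 5.8400
  (68 − 38.3656)²/38.3656 = 22.8902
  (38 − 36.0544)²/36.0544 = 0.1050
  (17 − 30.5076)²/30.5076 = 5.9806
  (30 − 48.0725)²/48.0725 = 6.7942
χ² = 19.6754 + 0.0902 + 5.1407 + 5.8400 + 22.8902 + 0.1050 + 5.9806 + 6.7942 = 66.516

66.516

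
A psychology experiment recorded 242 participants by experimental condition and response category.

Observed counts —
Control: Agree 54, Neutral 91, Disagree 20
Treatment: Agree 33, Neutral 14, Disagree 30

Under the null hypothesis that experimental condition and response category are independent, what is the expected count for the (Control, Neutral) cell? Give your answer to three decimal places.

71.591

Row total (Control) = 165; column total (Neutral) = 105; grand total N = 242.
Expected count = (row total × column total) / N = 165 × 105 / 242 = 71.591.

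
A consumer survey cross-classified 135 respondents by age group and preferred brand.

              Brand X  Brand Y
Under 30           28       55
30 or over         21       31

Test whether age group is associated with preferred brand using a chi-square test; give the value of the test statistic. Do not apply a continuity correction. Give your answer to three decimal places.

Row totals: 83, 52. Column totals: 49, 86. Grand total N = 135.
Expected counts (row total × column total / N):
  Under 30, Brand X: 83×49/135 = 30.1259
  Under 30, Brand Y: 83×86/135 = 52.8741
  30 or over, Brand X: 52×49/135 = 18.8741
  30 or over, Brand Y: 52×86/135 = 33.1259
Contributions (O − E)²/E:
  (28 − 30.1259)²/30.1259 = 0.1500
  (55 − 52.8741)²/52.8741 = 0.0855
  (21 − 18.8741)²/18.8741 = 0.2395
  (31 − 33.1259)²/33.1259 = 0.1364
χ² = 0.1500 + 0.0855 + 0.2395 + 0.1364 = 0.611

0.611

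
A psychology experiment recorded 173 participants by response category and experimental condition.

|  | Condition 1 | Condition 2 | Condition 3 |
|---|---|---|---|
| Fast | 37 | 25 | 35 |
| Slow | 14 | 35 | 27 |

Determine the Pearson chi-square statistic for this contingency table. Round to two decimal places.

Row totals: 97, 76. Column totals: 51, 60, 62. Grand total N = 173.
Expected counts (row total × column total / N):
  Fast, Condition 1: 97×51/173 = 28.595
  Fast, Condition 2: 97×60/173 = 33.642
  Fast, Condition 3: 97×62/173 = 34.763
  Slow, Condition 1: 76×51/173 = 22.405
  Slow, Condition 2: 76×60/173 = 26.358
  Slow, Condition 3: 76×62/173 = 27.237
Contributions (O − E)²/E:
  (37 − 28.595)²/28.595 = 2.4705
  (25 − 33.642)²/33.642 = 2.2200
  (35 − 34.763)²/34.763 = 0.0016
  (14 − 22.405)²/22.405 = 3.1530
  (35 − 26.358)²/26.358 = 2.8335
  (27 − 27.237)²/27.237 = 0.0021
χ² = 2.4705 + 2.2200 + 0.0016 + 3.1530 + 2.8335 + 0.0021 = 10.68

10.68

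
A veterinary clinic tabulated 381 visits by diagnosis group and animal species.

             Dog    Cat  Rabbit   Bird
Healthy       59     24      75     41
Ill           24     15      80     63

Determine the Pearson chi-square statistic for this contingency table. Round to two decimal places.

Row totals: 199, 182. Column totals: 83, 39, 155, 104. Grand total N = 381.
Expected counts (row total × column total / N):
  Healthy, Dog: 199×83/381 = 43.352
  Healthy, Cat: 199×39/381 = 20.370
  Healthy, Rabbit: 199×155/381 = 80.958
  Healthy, Bird: 199×104/381 = 54.320
  Ill, Dog: 182×83/381 = 39.648
  Ill, Cat: 182×39/381 = 18.630
  Ill, Rabbit: 182×155/381 = 74.042
  Ill, Bird: 182×104/381 = 49.680
Contributions (O − E)²/E:
  (59 − 43.352)²/43.352 = 5.6482
  (24 − 20.370)²/20.370 = 0.6469
  (75 − 80.958)²/80.958 = 0.4385
  (41 − 54.320)²/54.320 = 3.2662
  (24 − 39.648)²/39.648 = 6.1758
  (15 − 18.630)²/18.630 = 0.7073
  (80 − 74.042)²/74.042 = 0.4794
  (63 − 49.680)²/49.680 = 3.5713
χ² = 5.6482 + 0.6469 + 0.4385 + 3.2662 + 6.1758 + 0.7073 + 0.4794 + 3.5713 = 20.93

20.93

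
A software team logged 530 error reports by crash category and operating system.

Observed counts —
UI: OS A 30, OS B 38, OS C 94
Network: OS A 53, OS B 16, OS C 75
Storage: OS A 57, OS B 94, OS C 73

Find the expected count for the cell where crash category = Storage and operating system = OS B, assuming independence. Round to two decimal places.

Row total (Storage) = 224; column total (OS B) = 148; grand total N = 530.
Expected count = (row total × column total) / N = 224 × 148 / 530 = 62.55.

62.55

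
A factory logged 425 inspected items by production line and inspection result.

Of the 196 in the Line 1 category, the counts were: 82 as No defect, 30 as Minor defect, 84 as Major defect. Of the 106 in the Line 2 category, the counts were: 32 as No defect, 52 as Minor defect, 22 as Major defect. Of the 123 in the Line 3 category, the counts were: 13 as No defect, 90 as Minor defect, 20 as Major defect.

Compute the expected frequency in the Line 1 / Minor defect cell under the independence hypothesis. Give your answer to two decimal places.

79.32

Row total (Line 1) = 196; column total (Minor defect) = 172; grand total N = 425.
Expected count = (row total × column total) / N = 196 × 172 / 425 = 79.32.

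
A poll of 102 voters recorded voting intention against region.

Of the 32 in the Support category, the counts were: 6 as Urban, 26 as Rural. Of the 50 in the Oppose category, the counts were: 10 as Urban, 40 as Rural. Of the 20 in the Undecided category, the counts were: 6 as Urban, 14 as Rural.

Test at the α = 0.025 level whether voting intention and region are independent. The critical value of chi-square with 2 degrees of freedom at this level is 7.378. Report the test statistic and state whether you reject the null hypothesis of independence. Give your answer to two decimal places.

Row totals: 32, 50, 20. Column totals: 22, 80. Grand total N = 102.
Expected counts (row total × column total / N):
  Support, Urban: 32×22/102 = 6.902
  Support, Rural: 32×80/102 = 25.098
  Oppose, Urban: 50×22/102 = 10.784
  Oppose, Rural: 50×80/102 = 39.216
  Undecided, Urban: 20×22/102 = 4.314
  Undecided, Rural: 20×80/102 = 15.686
Contributions (O − E)²/E:
  (6 − 6.902)²/6.902 = 0.1179
  (26 − 25.098)²/25.098 = 0.0324
  (10 − 10.784)²/10.784 = 0.0570
  (40 − 39.216)²/39.216 = 0.0157
  (6 − 4.314)²/4.314 = 0.6589
  (14 − 15.686)²/15.686 = 0.1812
χ² = 0.1179 + 0.0324 + 0.0570 + 0.0157 + 0.6589 + 0.1812 = 1.06
df = (3−1)(2−1) = 2. Since 1.06 < 7.378, fail to reject the null hypothesis of independence at α = 0.025.

1.06; fail to reject H₀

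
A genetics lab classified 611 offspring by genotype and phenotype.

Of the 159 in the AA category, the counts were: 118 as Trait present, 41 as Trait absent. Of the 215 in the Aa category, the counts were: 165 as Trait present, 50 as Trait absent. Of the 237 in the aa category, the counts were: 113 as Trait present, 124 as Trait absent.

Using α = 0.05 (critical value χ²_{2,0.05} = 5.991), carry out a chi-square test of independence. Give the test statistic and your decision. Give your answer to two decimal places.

Row totals: 159, 215, 237. Column totals: 396, 215. Grand total N = 611.
Expected counts (row total × column total / N):
  AA, Trait present: 159×396/611 = 103.051
  AA, Trait absent: 159×215/611 = 55.949
  Aa, Trait present: 215×396/611 = 139.345
  Aa, Trait absent: 215×215/611 = 75.655
  aa, Trait present: 237×396/611 = 153.604
  aa, Trait absent: 237×215/611 = 83.396
Contributions (O − E)²/E:
  (118 − 103.051)²/103.051 = 2.1686
  (41 − 55.949)²/55.949 = 3.9942
  (165 − 139.345)²/139.345 = 4.7234
  (50 − 75.655)²/75.655 = 8.6997
  (113 − 153.604)²/153.604 = 10.7333
  (124 − 83.396)²/83.396 = 19.7694
χ² = 2.1686 + 3.9942 + 4.7234 + 8.6997 + 10.7333 + 19.7694 = 50.09
df = (3−1)(2−1) = 2. Since 50.09 > 5.991, reject the null hypothesis of independence at α = 0.05.

50.09; reject H₀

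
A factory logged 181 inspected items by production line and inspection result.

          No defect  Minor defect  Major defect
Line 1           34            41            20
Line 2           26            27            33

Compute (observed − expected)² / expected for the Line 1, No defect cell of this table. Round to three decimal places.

Row total (Line 1) = 95; column total (No defect) = 60; N = 181.
Expected count E = 95 × 60 / 181 = 31.4917.
Contribution = (O − E)²/E = (34 − 31.4917)² / 31.4917 = 0.200.

0.200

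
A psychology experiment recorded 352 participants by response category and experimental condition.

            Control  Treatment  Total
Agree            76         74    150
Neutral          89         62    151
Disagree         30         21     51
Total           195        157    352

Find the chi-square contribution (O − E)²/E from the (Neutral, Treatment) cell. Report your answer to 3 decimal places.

0.425

Row total (Neutral) = 151; column total (Treatment) = 157; N = 352.
Expected count E = 151 × 157 / 352 = 67.3494.
Contribution = (O − E)²/E = (62 − 67.3494)² / 67.3494 = 0.425.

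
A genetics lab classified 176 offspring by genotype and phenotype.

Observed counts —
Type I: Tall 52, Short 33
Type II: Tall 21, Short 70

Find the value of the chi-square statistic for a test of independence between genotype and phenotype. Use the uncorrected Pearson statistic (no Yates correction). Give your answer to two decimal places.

Row totals: 85, 91. Column totals: 73, 103. Grand total N = 176.
Expected counts (row total × column total / N):
  Type I, Tall: 85×73/176 = 35.256
  Type I, Short: 85×103/176 = 49.744
  Type II, Tall: 91×73/176 = 37.744
  Type II, Short: 91×103/176 = 53.256
Contributions (O − E)²/E:
  (52 − 35.256)²/35.256 = 7.9522
  (33 − 49.744)²/49.744 = 5.6361
  (21 − 37.744)²/37.744 = 7.4280
  (70 − 53.256)²/53.256 = 5.2644
χ² = 7.9522 + 5.6361 + 7.4280 + 5.2644 = 26.28

26.28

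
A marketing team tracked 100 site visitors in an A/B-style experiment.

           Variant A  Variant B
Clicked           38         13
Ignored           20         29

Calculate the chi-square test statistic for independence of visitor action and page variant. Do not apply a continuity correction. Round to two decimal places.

11.65

Row totals: 51, 49. Column totals: 58, 42. Grand total N = 100.
Expected counts (row total × column total / N):
  Clicked, Variant A: 51×58/100 = 29.580
  Clicked, Variant B: 51×42/100 = 21.420
  Ignored, Variant A: 49×58/100 = 28.420
  Ignored, Variant B: 49×42/100 = 20.580
Contributions (O − E)²/E:
  (38 − 29.580)²/29.580 = 2.3968
  (13 − 21.420)²/21.420 = 3.3098
  (20 − 28.420)²/28.420 = 2.4946
  (29 − 20.580)²/20.580 = 3.4449
χ² = 2.3968 + 3.3098 + 2.4946 + 3.4449 = 11.65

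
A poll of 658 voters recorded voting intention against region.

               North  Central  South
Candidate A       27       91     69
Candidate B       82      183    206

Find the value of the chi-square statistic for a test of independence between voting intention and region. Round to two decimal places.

Row totals: 187, 471. Column totals: 109, 274, 275. Grand total N = 658.
Expected counts (row total × column total / N):
  Candidate A, North: 187×109/658 = 30.977
  Candidate A, Central: 187×274/658 = 77.869
  Candidate A, South: 187×275/658 = 78.153
  Candidate B, North: 471×109/658 = 78.023
  Candidate B, Central: 471×274/658 = 196.131
  Candidate B, South: 471×275/658 = 196.847
Contributions (O − E)²/E:
  (27 − 30.977)²/30.977 = 0.5106
  (91 − 77.869)²/77.869 = 2.2143
  (69 − 78.153)²/78.153 = 1.0720
  (82 − 78.023)²/78.023 = 0.2027
  (183 − 196.131)²/196.131 = 0.8791
  (206 − 196.847)²/196.847 = 0.4256
χ² = 0.5106 + 2.2143 + 1.0720 + 0.2027 + 0.8791 + 0.4256 = 5.30

5.30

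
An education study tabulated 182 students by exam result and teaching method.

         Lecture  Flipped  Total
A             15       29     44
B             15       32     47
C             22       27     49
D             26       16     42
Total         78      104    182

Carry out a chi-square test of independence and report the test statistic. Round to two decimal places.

9.98

Grand total N = 182.
Expected counts (row total × column total / N):
  A, Lecture: 44×78/182 = 18.857
  A, Flipped: 44×104/182 = 25.143
  B, Lecture: 47×78/182 = 20.143
  B, Flipped: 47×104/182 = 26.857
  C, Lecture: 49×78/182 = 21.000
  C, Flipped: 49×104/182 = 28.000
  D, Lecture: 42×78/182 = 18.000
  D, Flipped: 42×104/182 = 24.000
Contributions (O − E)²/E:
  (15 − 18.857)²/18.857 = 0.7889
  (29 − 25.143)²/25.143 = 0.5917
  (15 − 20.143)²/20.143 = 1.3131
  (32 − 26.857)²/26.857 = 0.9849
  (22 − 21.000)²/21.000 = 0.0476
  (27 − 28.000)²/28.000 = 0.0357
  (26 − 18.000)²/18.000 = 3.5556
  (16 − 24.000)²/24.000 = 2.6667
χ² = 0.7889 + 0.5917 + 1.3131 + 0.9849 + 0.0476 + 0.0357 + 3.5556 + 2.6667 = 9.98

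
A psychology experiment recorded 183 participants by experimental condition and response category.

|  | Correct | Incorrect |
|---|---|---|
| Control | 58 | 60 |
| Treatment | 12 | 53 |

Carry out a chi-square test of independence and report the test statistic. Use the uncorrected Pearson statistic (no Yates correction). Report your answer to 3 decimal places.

Row totals: 118, 65. Column totals: 70, 113. Grand total N = 183.
Expected counts (row total × column total / N):
  Control, Correct: 118×70/183 = 45.1366
  Control, Incorrect: 118×113/183 = 72.8634
  Treatment, Correct: 65×70/183 = 24.8634
  Treatment, Incorrect: 65×113/183 = 40.1366
Contributions (O − E)²/E:
  (58 − 45.1366)²/45.1366 = 3.6659
  (60 − 72.8634)²/72.8634 = 2.2709
  (12 − 24.8634)²/24.8634 = 6.6550
  (53 − 40.1366)²/40.1366 = 4.1226
χ² = 3.6659 + 2.2709 + 6.6550 + 4.1226 = 16.714

16.714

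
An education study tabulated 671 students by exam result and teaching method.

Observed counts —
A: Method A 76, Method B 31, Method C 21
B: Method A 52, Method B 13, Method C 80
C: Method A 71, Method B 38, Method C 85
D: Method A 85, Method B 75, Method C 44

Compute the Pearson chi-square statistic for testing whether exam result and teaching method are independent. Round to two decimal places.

Row totals: 128, 145, 194, 204. Column totals: 284, 157, 230. Grand total N = 671.
Expected counts (row total × column total / N):
  A, Method A: 128×284/671 = 54.176
  A, Method B: 128×157/671 = 29.949
  A, Method C: 128×230/671 = 43.875
  B, Method A: 145×284/671 = 61.371
  B, Method B: 145×157/671 = 33.927
  B, Method C: 145×230/671 = 49.702
  C, Method A: 194×284/671 = 82.110
  C, Method B: 194×157/671 = 45.392
  C, Method C: 194×230/671 = 66.498
  D, Method A: 204×284/671 = 86.343
  D, Method B: 204×157/671 = 47.732
  D, Method C: 204×230/671 = 69.925
Contributions (O − E)²/E:
  (76 − 54.176)²/54.176 = 8.7915
  (31 − 29.949)²/29.949 = 0.0369
  (21 − 43.875)²/43.875 = 11.9263
  (52 − 61.371)²/61.371 = 1.4309
  (13 − 33.927)²/33.927 = 12.9083
  (80 − 49.702)²/49.702 = 18.4695
  (71 − 82.110)²/82.110 = 1.5033
  (38 − 45.392)²/45.392 = 1.2038
  (85 − 66.498)²/66.498 = 5.1479
  (85 − 86.343)²/86.343 = 0.0209
  (75 − 47.732)²/47.732 = 15.5775
  (44 − 69.925)²/69.925 = 9.6118
χ² = 8.7915 + 0.0369 + 11.9263 + 1.4309 + 12.9083 + 18.4695 + 1.5033 + 1.2038 + 5.1479 + 0.0209 + 15.5775 + 9.6118 = 86.63

86.63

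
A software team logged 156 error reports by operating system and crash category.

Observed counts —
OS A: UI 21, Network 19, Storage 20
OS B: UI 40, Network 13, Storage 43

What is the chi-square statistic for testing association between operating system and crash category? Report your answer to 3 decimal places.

7.533

Row totals: 60, 96. Column totals: 61, 32, 63. Grand total N = 156.
Expected counts (row total × column total / N):
  OS A, UI: 60×61/156 = 23.4615
  OS A, Network: 60×32/156 = 12.3077
  OS A, Storage: 60×63/156 = 24.2308
  OS B, UI: 96×61/156 = 37.5385
  OS B, Network: 96×32/156 = 19.6923
  OS B, Storage: 96×63/156 = 38.7692
Contributions (O − E)²/E:
  (21 − 23.4615)²/23.4615 = 0.2583
  (19 − 12.3077)²/12.3077 = 3.6389
  (20 − 24.2308)²/24.2308 = 0.7387
  (40 − 37.5385)²/37.5385 = 0.1614
  (13 − 19.6923)²/19.6923 = 2.2743
  (43 − 38.7692)²/38.7692 = 0.4617
χ² = 0.2583 + 3.6389 + 0.7387 + 0.1614 + 2.2743 + 0.4617 = 7.533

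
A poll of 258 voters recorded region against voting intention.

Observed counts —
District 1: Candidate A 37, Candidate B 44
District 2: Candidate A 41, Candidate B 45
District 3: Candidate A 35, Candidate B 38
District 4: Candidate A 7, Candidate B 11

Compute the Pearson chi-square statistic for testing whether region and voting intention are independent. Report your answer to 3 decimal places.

Row totals: 81, 86, 73, 18. Column totals: 120, 138. Grand total N = 258.
Expected counts (row total × column total / N):
  District 1, Candidate A: 81×120/258 = 37.6744
  District 1, Candidate B: 81×138/258 = 43.3256
  District 2, Candidate A: 86×120/258 = 40.0000
  District 2, Candidate B: 86×138/258 = 46.0000
  District 3, Candidate A: 73×120/258 = 33.9535
  District 3, Candidate B: 73×138/258 = 39.0465
  District 4, Candidate A: 18×120/258 = 8.3721
  District 4, Candidate B: 18×138/258 = 9.6279
Contributions (O − E)²/E:
  (37 − 37.6744)²/37.6744 = 0.0121
  (44 − 43.3256)²/43.3256 = 0.0105
  (41 − 40.0000)²/40.0000 = 0.0250
  (45 − 46.0000)²/46.0000 = 0.0217
  (35 − 33.9535)²/33.9535 = 0.0323
  (38 − 39.0465)²/39.0465 = 0.0280
  (7 − 8.3721)²/8.3721 = 0.2249
  (11 − 9.6279)²/9.6279 = 0.1955
χ² = 0.0121 + 0.0105 + 0.0250 + 0.0217 + 0.0323 + 0.0280 + 0.2249 + 0.1955 = 0.550

0.550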